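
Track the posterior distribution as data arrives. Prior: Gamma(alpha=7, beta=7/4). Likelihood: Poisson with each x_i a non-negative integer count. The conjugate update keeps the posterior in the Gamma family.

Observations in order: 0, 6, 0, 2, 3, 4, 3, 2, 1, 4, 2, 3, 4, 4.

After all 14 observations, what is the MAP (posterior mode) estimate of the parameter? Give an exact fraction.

176/63

obs 1: x=0 → posterior Gamma(7, 11/4)
obs 2: x=6 → posterior Gamma(13, 15/4)
obs 3: x=0 → posterior Gamma(13, 19/4)
obs 4: x=2 → posterior Gamma(15, 23/4)
obs 5: x=3 → posterior Gamma(18, 27/4)
obs 6: x=4 → posterior Gamma(22, 31/4)
obs 7: x=3 → posterior Gamma(25, 35/4)
obs 8: x=2 → posterior Gamma(27, 39/4)
obs 9: x=1 → posterior Gamma(28, 43/4)
obs 10: x=4 → posterior Gamma(32, 47/4)
obs 11: x=2 → posterior Gamma(34, 51/4)
obs 12: x=3 → posterior Gamma(37, 55/4)
obs 13: x=4 → posterior Gamma(41, 59/4)
obs 14: x=4 → posterior Gamma(45, 63/4)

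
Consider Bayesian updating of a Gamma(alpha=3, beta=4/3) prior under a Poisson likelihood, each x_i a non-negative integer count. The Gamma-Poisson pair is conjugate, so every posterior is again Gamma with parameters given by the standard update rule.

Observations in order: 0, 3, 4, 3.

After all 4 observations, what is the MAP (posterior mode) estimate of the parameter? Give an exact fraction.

9/4

obs 1: x=0 → posterior Gamma(3, 7/3)
obs 2: x=3 → posterior Gamma(6, 10/3)
obs 3: x=4 → posterior Gamma(10, 13/3)
obs 4: x=3 → posterior Gamma(13, 16/3)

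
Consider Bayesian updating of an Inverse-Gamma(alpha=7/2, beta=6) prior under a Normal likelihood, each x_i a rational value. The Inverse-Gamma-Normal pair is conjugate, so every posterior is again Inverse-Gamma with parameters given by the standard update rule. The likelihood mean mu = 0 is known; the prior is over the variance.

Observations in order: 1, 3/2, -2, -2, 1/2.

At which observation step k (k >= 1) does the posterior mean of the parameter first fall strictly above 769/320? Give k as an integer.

k = 3

obs 1: x=1 → posterior Inverse-Gamma(4, 13/2)
obs 2: x=3/2 → posterior Inverse-Gamma(9/2, 61/8)
obs 3: x=-2 → posterior Inverse-Gamma(5, 77/8)
obs 4: x=-2 → posterior Inverse-Gamma(11/2, 93/8)
obs 5: x=1/2 → posterior Inverse-Gamma(6, 47/4)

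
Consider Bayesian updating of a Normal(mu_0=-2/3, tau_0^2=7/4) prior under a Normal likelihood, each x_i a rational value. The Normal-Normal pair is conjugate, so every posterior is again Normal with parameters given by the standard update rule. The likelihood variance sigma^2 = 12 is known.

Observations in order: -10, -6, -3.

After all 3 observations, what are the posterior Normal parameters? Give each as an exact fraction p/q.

mu_0=-55/23, tau_0^2=28/23

obs 1: x=-10 → posterior Normal(-102/55, 84/55)
obs 2: x=-6 → posterior Normal(-72/31, 42/31)
obs 3: x=-3 → posterior Normal(-55/23, 28/23)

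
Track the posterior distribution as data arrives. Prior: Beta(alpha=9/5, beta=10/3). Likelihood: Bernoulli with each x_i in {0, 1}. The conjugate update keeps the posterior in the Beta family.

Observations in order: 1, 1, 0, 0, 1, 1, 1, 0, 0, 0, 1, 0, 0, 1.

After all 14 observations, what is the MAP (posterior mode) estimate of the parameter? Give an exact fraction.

obs 1: x=1 → posterior Beta(14/5, 10/3)
obs 2: x=1 → posterior Beta(19/5, 10/3)
obs 3: x=0 → posterior Beta(19/5, 13/3)
obs 4: x=0 → posterior Beta(19/5, 16/3)
obs 5: x=1 → posterior Beta(24/5, 16/3)
obs 6: x=1 → posterior Beta(29/5, 16/3)
obs 7: x=1 → posterior Beta(34/5, 16/3)
obs 8: x=0 → posterior Beta(34/5, 19/3)
obs 9: x=0 → posterior Beta(34/5, 22/3)
obs 10: x=0 → posterior Beta(34/5, 25/3)
obs 11: x=1 → posterior Beta(39/5, 25/3)
obs 12: x=0 → posterior Beta(39/5, 28/3)
obs 13: x=0 → posterior Beta(39/5, 31/3)
obs 14: x=1 → posterior Beta(44/5, 31/3)

117/257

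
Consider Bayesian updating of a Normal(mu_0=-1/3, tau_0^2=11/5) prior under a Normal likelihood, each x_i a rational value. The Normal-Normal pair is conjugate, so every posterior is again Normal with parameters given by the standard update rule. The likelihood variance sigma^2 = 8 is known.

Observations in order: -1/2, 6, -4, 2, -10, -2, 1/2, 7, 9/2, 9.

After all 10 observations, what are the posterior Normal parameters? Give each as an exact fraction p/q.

mu_0=149/180, tau_0^2=44/75

obs 1: x=-1/2 → posterior Normal(-113/306, 88/51)
obs 2: x=6 → posterior Normal(283/372, 44/31)
obs 3: x=-4 → posterior Normal(19/438, 88/73)
obs 4: x=2 → posterior Normal(151/504, 22/21)
obs 5: x=-10 → posterior Normal(-509/570, 88/95)
obs 6: x=-2 → posterior Normal(-641/636, 44/53)
obs 7: x=1/2 → posterior Normal(-304/351, 88/117)
obs 8: x=7 → posterior Normal(-73/384, 11/16)
obs 9: x=9/2 → posterior Normal(151/834, 88/139)
obs 10: x=9 → posterior Normal(149/180, 44/75)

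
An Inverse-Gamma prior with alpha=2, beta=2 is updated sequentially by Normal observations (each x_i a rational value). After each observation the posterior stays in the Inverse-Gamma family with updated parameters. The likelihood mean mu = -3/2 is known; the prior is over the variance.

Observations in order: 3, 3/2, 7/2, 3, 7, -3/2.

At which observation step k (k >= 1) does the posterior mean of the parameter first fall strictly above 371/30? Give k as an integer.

k = 4

obs 1: x=3 → posterior Inverse-Gamma(5/2, 97/8)
obs 2: x=3/2 → posterior Inverse-Gamma(3, 133/8)
obs 3: x=7/2 → posterior Inverse-Gamma(7/2, 233/8)
obs 4: x=3 → posterior Inverse-Gamma(4, 157/4)
obs 5: x=7 → posterior Inverse-Gamma(9/2, 603/8)
obs 6: x=-3/2 → posterior Inverse-Gamma(5, 603/8)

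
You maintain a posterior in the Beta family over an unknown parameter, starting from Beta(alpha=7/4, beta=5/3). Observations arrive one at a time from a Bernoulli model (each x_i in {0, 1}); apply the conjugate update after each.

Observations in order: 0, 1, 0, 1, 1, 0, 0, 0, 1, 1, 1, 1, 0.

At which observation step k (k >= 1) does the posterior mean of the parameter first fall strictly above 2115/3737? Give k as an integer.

k = 12

obs 1: x=0 → posterior Beta(7/4, 8/3)
obs 2: x=1 → posterior Beta(11/4, 8/3)
obs 3: x=0 → posterior Beta(11/4, 11/3)
obs 4: x=1 → posterior Beta(15/4, 11/3)
obs 5: x=1 → posterior Beta(19/4, 11/3)
obs 6: x=0 → posterior Beta(19/4, 14/3)
obs 7: x=0 → posterior Beta(19/4, 17/3)
obs 8: x=0 → posterior Beta(19/4, 20/3)
obs 9: x=1 → posterior Beta(23/4, 20/3)
obs 10: x=1 → posterior Beta(27/4, 20/3)
obs 11: x=1 → posterior Beta(31/4, 20/3)
obs 12: x=1 → posterior Beta(35/4, 20/3)
obs 13: x=0 → posterior Beta(35/4, 23/3)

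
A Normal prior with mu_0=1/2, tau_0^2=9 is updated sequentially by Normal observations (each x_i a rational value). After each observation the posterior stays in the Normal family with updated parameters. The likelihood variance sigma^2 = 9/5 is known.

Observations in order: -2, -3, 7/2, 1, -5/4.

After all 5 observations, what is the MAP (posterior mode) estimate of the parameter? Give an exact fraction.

-33/104

obs 1: x=-2 → posterior Normal(-19/12, 3/2)
obs 2: x=-3 → posterior Normal(-49/22, 9/11)
obs 3: x=7/2 → posterior Normal(-7/16, 9/16)
obs 4: x=1 → posterior Normal(-2/21, 3/7)
obs 5: x=-5/4 → posterior Normal(-33/104, 9/26)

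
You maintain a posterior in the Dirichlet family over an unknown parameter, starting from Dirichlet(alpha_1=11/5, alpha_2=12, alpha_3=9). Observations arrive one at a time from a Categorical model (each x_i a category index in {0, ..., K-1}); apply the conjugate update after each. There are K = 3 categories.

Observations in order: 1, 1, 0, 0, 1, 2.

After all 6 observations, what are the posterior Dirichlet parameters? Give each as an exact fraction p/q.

alpha_1=21/5, alpha_2=15, alpha_3=10

obs 1: x=1 → posterior Dirichlet(11/5, 13, 9)
obs 2: x=1 → posterior Dirichlet(11/5, 14, 9)
obs 3: x=0 → posterior Dirichlet(16/5, 14, 9)
obs 4: x=0 → posterior Dirichlet(21/5, 14, 9)
obs 5: x=1 → posterior Dirichlet(21/5, 15, 9)
obs 6: x=2 → posterior Dirichlet(21/5, 15, 10)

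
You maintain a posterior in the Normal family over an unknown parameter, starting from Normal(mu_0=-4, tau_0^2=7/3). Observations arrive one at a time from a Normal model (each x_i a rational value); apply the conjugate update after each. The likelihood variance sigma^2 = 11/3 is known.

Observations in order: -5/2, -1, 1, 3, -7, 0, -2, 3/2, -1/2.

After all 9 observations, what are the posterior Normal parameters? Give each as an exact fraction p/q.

obs 1: x=-5/2 → posterior Normal(-41/12, 77/54)
obs 2: x=-1 → posterior Normal(-137/50, 77/75)
obs 3: x=1 → posterior Normal(-123/64, 77/96)
obs 4: x=3 → posterior Normal(-27/26, 77/117)
obs 5: x=-7 → posterior Normal(-179/92, 77/138)
obs 6: x=0 → posterior Normal(-179/106, 77/159)
obs 7: x=-2 → posterior Normal(-69/40, 77/180)
obs 8: x=3/2 → posterior Normal(-93/67, 77/201)
obs 9: x=-1/2 → posterior Normal(-193/148, 77/222)

mu_0=-193/148, tau_0^2=77/222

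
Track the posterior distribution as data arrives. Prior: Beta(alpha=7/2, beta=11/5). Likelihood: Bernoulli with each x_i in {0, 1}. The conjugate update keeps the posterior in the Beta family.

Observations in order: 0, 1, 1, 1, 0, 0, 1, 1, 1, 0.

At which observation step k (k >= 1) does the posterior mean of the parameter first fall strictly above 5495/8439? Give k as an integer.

k = 4

obs 1: x=0 → posterior Beta(7/2, 16/5)
obs 2: x=1 → posterior Beta(9/2, 16/5)
obs 3: x=1 → posterior Beta(11/2, 16/5)
obs 4: x=1 → posterior Beta(13/2, 16/5)
obs 5: x=0 → posterior Beta(13/2, 21/5)
obs 6: x=0 → posterior Beta(13/2, 26/5)
obs 7: x=1 → posterior Beta(15/2, 26/5)
obs 8: x=1 → posterior Beta(17/2, 26/5)
obs 9: x=1 → posterior Beta(19/2, 26/5)
obs 10: x=0 → posterior Beta(19/2, 31/5)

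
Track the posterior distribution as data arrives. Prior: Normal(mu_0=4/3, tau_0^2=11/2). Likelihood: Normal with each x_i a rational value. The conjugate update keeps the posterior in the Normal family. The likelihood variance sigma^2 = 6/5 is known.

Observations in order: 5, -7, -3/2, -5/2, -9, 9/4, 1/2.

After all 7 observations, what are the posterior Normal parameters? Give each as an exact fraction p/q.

mu_0=-2631/1588, tau_0^2=66/397

obs 1: x=5 → posterior Normal(291/67, 66/67)
obs 2: x=-7 → posterior Normal(-47/61, 33/61)
obs 3: x=-3/2 → posterior Normal(-353/354, 22/59)
obs 4: x=-5/2 → posterior Normal(-157/116, 33/116)
obs 5: x=-9 → posterior Normal(-809/287, 66/287)
obs 6: x=9/4 → posterior Normal(-2741/1368, 11/57)
obs 7: x=1/2 → posterior Normal(-2631/1588, 66/397)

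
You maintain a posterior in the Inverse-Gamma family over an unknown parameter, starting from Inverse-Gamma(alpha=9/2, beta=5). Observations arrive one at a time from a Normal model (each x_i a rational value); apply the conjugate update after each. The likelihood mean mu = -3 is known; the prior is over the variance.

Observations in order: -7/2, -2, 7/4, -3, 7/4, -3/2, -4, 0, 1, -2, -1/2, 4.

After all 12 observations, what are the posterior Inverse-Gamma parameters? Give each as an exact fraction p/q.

obs 1: x=-7/2 → posterior Inverse-Gamma(5, 41/8)
obs 2: x=-2 → posterior Inverse-Gamma(11/2, 45/8)
obs 3: x=7/4 → posterior Inverse-Gamma(6, 541/32)
obs 4: x=-3 → posterior Inverse-Gamma(13/2, 541/32)
obs 5: x=7/4 → posterior Inverse-Gamma(7, 451/16)
obs 6: x=-3/2 → posterior Inverse-Gamma(15/2, 469/16)
obs 7: x=-4 → posterior Inverse-Gamma(8, 477/16)
obs 8: x=0 → posterior Inverse-Gamma(17/2, 549/16)
obs 9: x=1 → posterior Inverse-Gamma(9, 677/16)
obs 10: x=-2 → posterior Inverse-Gamma(19/2, 685/16)
obs 11: x=-1/2 → posterior Inverse-Gamma(10, 735/16)
obs 12: x=4 → posterior Inverse-Gamma(21/2, 1127/16)

alpha=21/2, beta=1127/16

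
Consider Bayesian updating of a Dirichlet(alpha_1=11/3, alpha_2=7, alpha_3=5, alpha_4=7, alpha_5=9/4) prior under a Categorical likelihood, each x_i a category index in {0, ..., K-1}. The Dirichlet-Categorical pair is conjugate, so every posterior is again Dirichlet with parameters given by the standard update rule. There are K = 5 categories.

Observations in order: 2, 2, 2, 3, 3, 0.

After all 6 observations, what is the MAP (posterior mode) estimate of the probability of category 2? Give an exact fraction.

84/311

obs 1: x=2 → posterior Dirichlet(11/3, 7, 6, 7, 9/4)
obs 2: x=2 → posterior Dirichlet(11/3, 7, 7, 7, 9/4)
obs 3: x=2 → posterior Dirichlet(11/3, 7, 8, 7, 9/4)
obs 4: x=3 → posterior Dirichlet(11/3, 7, 8, 8, 9/4)
obs 5: x=3 → posterior Dirichlet(11/3, 7, 8, 9, 9/4)
obs 6: x=0 → posterior Dirichlet(14/3, 7, 8, 9, 9/4)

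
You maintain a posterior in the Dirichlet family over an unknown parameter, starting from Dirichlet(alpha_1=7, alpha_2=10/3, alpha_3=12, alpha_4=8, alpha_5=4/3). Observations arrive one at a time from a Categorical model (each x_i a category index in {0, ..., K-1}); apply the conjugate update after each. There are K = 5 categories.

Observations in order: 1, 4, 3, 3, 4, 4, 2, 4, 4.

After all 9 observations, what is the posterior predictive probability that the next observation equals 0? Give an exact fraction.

21/122

obs 1: x=1 → posterior Dirichlet(7, 13/3, 12, 8, 4/3)
obs 2: x=4 → posterior Dirichlet(7, 13/3, 12, 8, 7/3)
obs 3: x=3 → posterior Dirichlet(7, 13/3, 12, 9, 7/3)
obs 4: x=3 → posterior Dirichlet(7, 13/3, 12, 10, 7/3)
obs 5: x=4 → posterior Dirichlet(7, 13/3, 12, 10, 10/3)
obs 6: x=4 → posterior Dirichlet(7, 13/3, 12, 10, 13/3)
obs 7: x=2 → posterior Dirichlet(7, 13/3, 13, 10, 13/3)
obs 8: x=4 → posterior Dirichlet(7, 13/3, 13, 10, 16/3)
obs 9: x=4 → posterior Dirichlet(7, 13/3, 13, 10, 19/3)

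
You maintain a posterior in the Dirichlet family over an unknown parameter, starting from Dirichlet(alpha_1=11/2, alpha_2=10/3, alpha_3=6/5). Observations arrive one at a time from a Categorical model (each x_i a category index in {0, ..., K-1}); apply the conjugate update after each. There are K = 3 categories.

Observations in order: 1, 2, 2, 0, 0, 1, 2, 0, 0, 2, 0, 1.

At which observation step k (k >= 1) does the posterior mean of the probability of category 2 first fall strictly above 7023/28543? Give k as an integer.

k = 7

obs 1: x=1 → posterior Dirichlet(11/2, 13/3, 6/5)
obs 2: x=2 → posterior Dirichlet(11/2, 13/3, 11/5)
obs 3: x=2 → posterior Dirichlet(11/2, 13/3, 16/5)
obs 4: x=0 → posterior Dirichlet(13/2, 13/3, 16/5)
obs 5: x=0 → posterior Dirichlet(15/2, 13/3, 16/5)
obs 6: x=1 → posterior Dirichlet(15/2, 16/3, 16/5)
obs 7: x=2 → posterior Dirichlet(15/2, 16/3, 21/5)
obs 8: x=0 → posterior Dirichlet(17/2, 16/3, 21/5)
obs 9: x=0 → posterior Dirichlet(19/2, 16/3, 21/5)
obs 10: x=2 → posterior Dirichlet(19/2, 16/3, 26/5)
obs 11: x=0 → posterior Dirichlet(21/2, 16/3, 26/5)
obs 12: x=1 → posterior Dirichlet(21/2, 19/3, 26/5)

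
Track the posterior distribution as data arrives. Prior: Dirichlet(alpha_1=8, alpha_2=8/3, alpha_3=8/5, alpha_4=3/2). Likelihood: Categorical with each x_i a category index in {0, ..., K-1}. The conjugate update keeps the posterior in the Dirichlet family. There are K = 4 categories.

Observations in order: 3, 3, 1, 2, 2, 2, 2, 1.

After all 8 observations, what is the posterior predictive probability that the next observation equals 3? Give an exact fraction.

105/653

obs 1: x=3 → posterior Dirichlet(8, 8/3, 8/5, 5/2)
obs 2: x=3 → posterior Dirichlet(8, 8/3, 8/5, 7/2)
obs 3: x=1 → posterior Dirichlet(8, 11/3, 8/5, 7/2)
obs 4: x=2 → posterior Dirichlet(8, 11/3, 13/5, 7/2)
obs 5: x=2 → posterior Dirichlet(8, 11/3, 18/5, 7/2)
obs 6: x=2 → posterior Dirichlet(8, 11/3, 23/5, 7/2)
obs 7: x=2 → posterior Dirichlet(8, 11/3, 28/5, 7/2)
obs 8: x=1 → posterior Dirichlet(8, 14/3, 28/5, 7/2)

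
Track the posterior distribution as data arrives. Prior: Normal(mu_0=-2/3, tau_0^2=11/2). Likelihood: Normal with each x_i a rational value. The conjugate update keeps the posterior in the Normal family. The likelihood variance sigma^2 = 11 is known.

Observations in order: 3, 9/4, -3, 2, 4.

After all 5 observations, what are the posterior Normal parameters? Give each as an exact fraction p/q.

obs 1: x=3 → posterior Normal(5/9, 11/3)
obs 2: x=9/4 → posterior Normal(47/48, 11/4)
obs 3: x=-3 → posterior Normal(11/60, 11/5)
obs 4: x=2 → posterior Normal(35/72, 11/6)
obs 5: x=4 → posterior Normal(83/84, 11/7)

mu_0=83/84, tau_0^2=11/7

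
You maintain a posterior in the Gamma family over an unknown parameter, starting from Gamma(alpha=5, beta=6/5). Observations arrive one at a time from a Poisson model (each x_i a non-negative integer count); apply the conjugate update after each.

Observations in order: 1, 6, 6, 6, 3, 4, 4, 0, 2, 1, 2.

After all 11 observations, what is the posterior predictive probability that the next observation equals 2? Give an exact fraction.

1327049950594281082117603987833765856655929326134133619177224728316963305125/6588481054356604141355226683295775982355203988556544312273724307511772708864

obs 1: x=1 → posterior Gamma(6, 11/5)
obs 2: x=6 → posterior Gamma(12, 16/5)
obs 3: x=6 → posterior Gamma(18, 21/5)
obs 4: x=6 → posterior Gamma(24, 26/5)
obs 5: x=3 → posterior Gamma(27, 31/5)
obs 6: x=4 → posterior Gamma(31, 36/5)
obs 7: x=4 → posterior Gamma(35, 41/5)
obs 8: x=0 → posterior Gamma(35, 46/5)
obs 9: x=2 → posterior Gamma(37, 51/5)
obs 10: x=1 → posterior Gamma(38, 56/5)
obs 11: x=2 → posterior Gamma(40, 61/5)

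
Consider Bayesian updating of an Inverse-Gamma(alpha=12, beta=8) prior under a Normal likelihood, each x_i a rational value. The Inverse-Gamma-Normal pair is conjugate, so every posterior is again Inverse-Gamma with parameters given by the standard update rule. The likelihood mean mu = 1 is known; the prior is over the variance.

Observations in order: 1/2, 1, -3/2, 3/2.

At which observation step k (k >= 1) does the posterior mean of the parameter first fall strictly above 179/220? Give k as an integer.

obs 1: x=1/2 → posterior Inverse-Gamma(25/2, 65/8)
obs 2: x=1 → posterior Inverse-Gamma(13, 65/8)
obs 3: x=-3/2 → posterior Inverse-Gamma(27/2, 45/4)
obs 4: x=3/2 → posterior Inverse-Gamma(14, 91/8)

k = 3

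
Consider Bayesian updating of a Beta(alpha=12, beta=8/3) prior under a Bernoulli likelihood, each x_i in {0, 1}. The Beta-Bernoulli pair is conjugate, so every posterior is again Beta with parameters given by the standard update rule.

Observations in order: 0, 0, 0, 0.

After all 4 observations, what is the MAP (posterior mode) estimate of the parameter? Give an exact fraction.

33/50

obs 1: x=0 → posterior Beta(12, 11/3)
obs 2: x=0 → posterior Beta(12, 14/3)
obs 3: x=0 → posterior Beta(12, 17/3)
obs 4: x=0 → posterior Beta(12, 20/3)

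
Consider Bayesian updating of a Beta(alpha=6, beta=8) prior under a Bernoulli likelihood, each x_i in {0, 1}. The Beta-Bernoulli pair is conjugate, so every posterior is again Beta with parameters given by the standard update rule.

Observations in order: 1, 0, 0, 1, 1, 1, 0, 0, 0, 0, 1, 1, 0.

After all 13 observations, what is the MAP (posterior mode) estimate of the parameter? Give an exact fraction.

obs 1: x=1 → posterior Beta(7, 8)
obs 2: x=0 → posterior Beta(7, 9)
obs 3: x=0 → posterior Beta(7, 10)
obs 4: x=1 → posterior Beta(8, 10)
obs 5: x=1 → posterior Beta(9, 10)
obs 6: x=1 → posterior Beta(10, 10)
obs 7: x=0 → posterior Beta(10, 11)
obs 8: x=0 → posterior Beta(10, 12)
obs 9: x=0 → posterior Beta(10, 13)
obs 10: x=0 → posterior Beta(10, 14)
obs 11: x=1 → posterior Beta(11, 14)
obs 12: x=1 → posterior Beta(12, 14)
obs 13: x=0 → posterior Beta(12, 15)

11/25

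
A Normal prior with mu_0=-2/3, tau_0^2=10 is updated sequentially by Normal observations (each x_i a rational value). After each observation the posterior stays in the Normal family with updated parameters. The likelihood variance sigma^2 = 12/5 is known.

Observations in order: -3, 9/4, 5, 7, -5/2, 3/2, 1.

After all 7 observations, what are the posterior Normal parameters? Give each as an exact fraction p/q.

obs 1: x=-3 → posterior Normal(-79/31, 60/31)
obs 2: x=9/4 → posterior Normal(-13/32, 15/14)
obs 3: x=5 → posterior Normal(409/324, 20/27)
obs 4: x=7 → posterior Normal(1109/424, 30/53)
obs 5: x=-5/2 → posterior Normal(859/524, 60/131)
obs 6: x=3/2 → posterior Normal(1009/624, 5/13)
obs 7: x=1 → posterior Normal(1109/724, 60/181)

mu_0=1109/724, tau_0^2=60/181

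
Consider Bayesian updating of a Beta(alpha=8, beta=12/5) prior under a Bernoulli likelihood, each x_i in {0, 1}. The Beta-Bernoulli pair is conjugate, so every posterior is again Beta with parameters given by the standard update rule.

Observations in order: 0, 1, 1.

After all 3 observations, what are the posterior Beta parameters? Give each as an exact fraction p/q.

alpha=10, beta=17/5

obs 1: x=0 → posterior Beta(8, 17/5)
obs 2: x=1 → posterior Beta(9, 17/5)
obs 3: x=1 → posterior Beta(10, 17/5)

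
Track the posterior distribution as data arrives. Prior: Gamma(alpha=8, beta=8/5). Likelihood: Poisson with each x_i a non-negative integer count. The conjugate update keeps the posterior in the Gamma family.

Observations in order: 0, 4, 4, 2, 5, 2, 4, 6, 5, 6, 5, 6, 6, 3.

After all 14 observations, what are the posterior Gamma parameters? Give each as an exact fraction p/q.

obs 1: x=0 → posterior Gamma(8, 13/5)
obs 2: x=4 → posterior Gamma(12, 18/5)
obs 3: x=4 → posterior Gamma(16, 23/5)
obs 4: x=2 → posterior Gamma(18, 28/5)
obs 5: x=5 → posterior Gamma(23, 33/5)
obs 6: x=2 → posterior Gamma(25, 38/5)
obs 7: x=4 → posterior Gamma(29, 43/5)
obs 8: x=6 → posterior Gamma(35, 48/5)
obs 9: x=5 → posterior Gamma(40, 53/5)
obs 10: x=6 → posterior Gamma(46, 58/5)
obs 11: x=5 → posterior Gamma(51, 63/5)
obs 12: x=6 → posterior Gamma(57, 68/5)
obs 13: x=6 → posterior Gamma(63, 73/5)
obs 14: x=3 → posterior Gamma(66, 78/5)

alpha=66, beta=78/5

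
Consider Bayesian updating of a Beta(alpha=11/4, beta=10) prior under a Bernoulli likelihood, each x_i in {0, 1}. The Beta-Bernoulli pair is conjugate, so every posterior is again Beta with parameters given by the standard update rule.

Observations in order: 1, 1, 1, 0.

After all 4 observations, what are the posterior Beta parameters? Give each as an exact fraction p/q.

alpha=23/4, beta=11

obs 1: x=1 → posterior Beta(15/4, 10)
obs 2: x=1 → posterior Beta(19/4, 10)
obs 3: x=1 → posterior Beta(23/4, 10)
obs 4: x=0 → posterior Beta(23/4, 11)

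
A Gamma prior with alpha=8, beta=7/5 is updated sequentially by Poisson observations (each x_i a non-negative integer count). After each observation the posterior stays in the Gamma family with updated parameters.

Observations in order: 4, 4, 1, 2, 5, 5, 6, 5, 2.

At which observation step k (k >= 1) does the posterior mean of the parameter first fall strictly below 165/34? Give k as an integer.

obs 1: x=4 → posterior Gamma(12, 12/5)
obs 2: x=4 → posterior Gamma(16, 17/5)
obs 3: x=1 → posterior Gamma(17, 22/5)
obs 4: x=2 → posterior Gamma(19, 27/5)
obs 5: x=5 → posterior Gamma(24, 32/5)
obs 6: x=5 → posterior Gamma(29, 37/5)
obs 7: x=6 → posterior Gamma(35, 42/5)
obs 8: x=5 → posterior Gamma(40, 47/5)
obs 9: x=2 → posterior Gamma(42, 52/5)

k = 2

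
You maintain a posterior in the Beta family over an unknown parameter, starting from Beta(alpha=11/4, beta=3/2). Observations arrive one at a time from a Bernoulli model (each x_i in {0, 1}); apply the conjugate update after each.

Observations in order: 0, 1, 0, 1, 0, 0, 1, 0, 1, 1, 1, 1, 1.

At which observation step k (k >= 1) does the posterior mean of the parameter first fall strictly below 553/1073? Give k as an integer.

k = 5

obs 1: x=0 → posterior Beta(11/4, 5/2)
obs 2: x=1 → posterior Beta(15/4, 5/2)
obs 3: x=0 → posterior Beta(15/4, 7/2)
obs 4: x=1 → posterior Beta(19/4, 7/2)
obs 5: x=0 → posterior Beta(19/4, 9/2)
obs 6: x=0 → posterior Beta(19/4, 11/2)
obs 7: x=1 → posterior Beta(23/4, 11/2)
obs 8: x=0 → posterior Beta(23/4, 13/2)
obs 9: x=1 → posterior Beta(27/4, 13/2)
obs 10: x=1 → posterior Beta(31/4, 13/2)
obs 11: x=1 → posterior Beta(35/4, 13/2)
obs 12: x=1 → posterior Beta(39/4, 13/2)
obs 13: x=1 → posterior Beta(43/4, 13/2)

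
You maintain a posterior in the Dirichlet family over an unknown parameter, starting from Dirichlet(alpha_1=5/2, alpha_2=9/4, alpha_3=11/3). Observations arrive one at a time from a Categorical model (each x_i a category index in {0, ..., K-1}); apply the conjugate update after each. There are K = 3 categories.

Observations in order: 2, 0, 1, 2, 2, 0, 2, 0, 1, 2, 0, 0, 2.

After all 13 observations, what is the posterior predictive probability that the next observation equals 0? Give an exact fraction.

90/257

obs 1: x=2 → posterior Dirichlet(5/2, 9/4, 14/3)
obs 2: x=0 → posterior Dirichlet(7/2, 9/4, 14/3)
obs 3: x=1 → posterior Dirichlet(7/2, 13/4, 14/3)
obs 4: x=2 → posterior Dirichlet(7/2, 13/4, 17/3)
obs 5: x=2 → posterior Dirichlet(7/2, 13/4, 20/3)
obs 6: x=0 → posterior Dirichlet(9/2, 13/4, 20/3)
obs 7: x=2 → posterior Dirichlet(9/2, 13/4, 23/3)
obs 8: x=0 → posterior Dirichlet(11/2, 13/4, 23/3)
obs 9: x=1 → posterior Dirichlet(11/2, 17/4, 23/3)
obs 10: x=2 → posterior Dirichlet(11/2, 17/4, 26/3)
obs 11: x=0 → posterior Dirichlet(13/2, 17/4, 26/3)
obs 12: x=0 → posterior Dirichlet(15/2, 17/4, 26/3)
obs 13: x=2 → posterior Dirichlet(15/2, 17/4, 29/3)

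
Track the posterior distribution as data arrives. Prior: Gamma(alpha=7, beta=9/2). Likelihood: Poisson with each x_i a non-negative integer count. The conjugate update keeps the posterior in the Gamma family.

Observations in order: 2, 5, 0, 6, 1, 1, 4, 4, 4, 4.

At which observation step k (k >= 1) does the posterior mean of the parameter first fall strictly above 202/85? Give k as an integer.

k = 8

obs 1: x=2 → posterior Gamma(9, 11/2)
obs 2: x=5 → posterior Gamma(14, 13/2)
obs 3: x=0 → posterior Gamma(14, 15/2)
obs 4: x=6 → posterior Gamma(20, 17/2)
obs 5: x=1 → posterior Gamma(21, 19/2)
obs 6: x=1 → posterior Gamma(22, 21/2)
obs 7: x=4 → posterior Gamma(26, 23/2)
obs 8: x=4 → posterior Gamma(30, 25/2)
obs 9: x=4 → posterior Gamma(34, 27/2)
obs 10: x=4 → posterior Gamma(38, 29/2)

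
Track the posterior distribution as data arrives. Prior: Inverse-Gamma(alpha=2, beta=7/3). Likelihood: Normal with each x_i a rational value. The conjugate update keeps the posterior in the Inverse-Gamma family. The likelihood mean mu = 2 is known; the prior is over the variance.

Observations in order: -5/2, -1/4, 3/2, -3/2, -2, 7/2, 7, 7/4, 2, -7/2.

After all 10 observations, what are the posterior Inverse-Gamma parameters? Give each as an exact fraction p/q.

obs 1: x=-5/2 → posterior Inverse-Gamma(5/2, 299/24)
obs 2: x=-1/4 → posterior Inverse-Gamma(3, 1439/96)
obs 3: x=3/2 → posterior Inverse-Gamma(7/2, 1451/96)
obs 4: x=-3/2 → posterior Inverse-Gamma(4, 2039/96)
obs 5: x=-2 → posterior Inverse-Gamma(9/2, 2807/96)
obs 6: x=7/2 → posterior Inverse-Gamma(5, 2915/96)
obs 7: x=7 → posterior Inverse-Gamma(11/2, 4115/96)
obs 8: x=7/4 → posterior Inverse-Gamma(6, 2059/48)
obs 9: x=2 → posterior Inverse-Gamma(13/2, 2059/48)
obs 10: x=-7/2 → posterior Inverse-Gamma(7, 2785/48)

alpha=7, beta=2785/48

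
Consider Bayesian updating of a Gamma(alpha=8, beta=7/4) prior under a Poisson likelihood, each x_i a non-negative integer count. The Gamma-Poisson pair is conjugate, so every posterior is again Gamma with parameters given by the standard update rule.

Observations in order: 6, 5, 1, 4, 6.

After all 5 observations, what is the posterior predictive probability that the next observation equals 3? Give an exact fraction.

obs 1: x=6 → posterior Gamma(14, 11/4)
obs 2: x=5 → posterior Gamma(19, 15/4)
obs 3: x=1 → posterior Gamma(20, 19/4)
obs 4: x=4 → posterior Gamma(24, 23/4)
obs 5: x=6 → posterior Gamma(30, 27/4)

89374346937218175241127910189841687962024437760/529144398052420314716929933900838757437386767361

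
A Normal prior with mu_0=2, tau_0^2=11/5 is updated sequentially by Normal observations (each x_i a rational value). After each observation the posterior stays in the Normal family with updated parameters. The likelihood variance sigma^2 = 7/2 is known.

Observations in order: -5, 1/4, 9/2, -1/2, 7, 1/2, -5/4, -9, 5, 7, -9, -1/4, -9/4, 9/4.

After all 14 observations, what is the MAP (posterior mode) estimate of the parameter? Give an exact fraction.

obs 1: x=-5 → posterior Normal(-40/57, 77/57)
obs 2: x=1/4 → posterior Normal(-69/158, 77/79)
obs 3: x=9/2 → posterior Normal(129/202, 77/101)
obs 4: x=-1/2 → posterior Normal(107/246, 77/123)
obs 5: x=7 → posterior Normal(83/58, 77/145)
obs 6: x=1/2 → posterior Normal(437/334, 77/167)
obs 7: x=-5/4 → posterior Normal(191/189, 11/27)
obs 8: x=-9 → posterior Normal(-7/211, 77/211)
obs 9: x=5 → posterior Normal(103/233, 77/233)
obs 10: x=7 → posterior Normal(257/255, 77/255)
obs 11: x=-9 → posterior Normal(59/277, 77/277)
obs 12: x=-1/4 → posterior Normal(107/598, 77/299)
obs 13: x=-9/4 → posterior Normal(4/321, 77/321)
obs 14: x=9/4 → posterior Normal(107/686, 11/49)

107/686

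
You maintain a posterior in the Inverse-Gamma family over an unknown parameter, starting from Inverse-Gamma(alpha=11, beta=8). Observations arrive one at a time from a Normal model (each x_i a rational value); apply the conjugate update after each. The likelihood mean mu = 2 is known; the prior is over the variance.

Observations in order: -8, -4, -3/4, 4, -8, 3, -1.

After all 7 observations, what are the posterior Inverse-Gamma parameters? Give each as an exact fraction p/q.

alpha=29/2, beta=4377/32

obs 1: x=-8 → posterior Inverse-Gamma(23/2, 58)
obs 2: x=-4 → posterior Inverse-Gamma(12, 76)
obs 3: x=-3/4 → posterior Inverse-Gamma(25/2, 2553/32)
obs 4: x=4 → posterior Inverse-Gamma(13, 2617/32)
obs 5: x=-8 → posterior Inverse-Gamma(27/2, 4217/32)
obs 6: x=3 → posterior Inverse-Gamma(14, 4233/32)
obs 7: x=-1 → posterior Inverse-Gamma(29/2, 4377/32)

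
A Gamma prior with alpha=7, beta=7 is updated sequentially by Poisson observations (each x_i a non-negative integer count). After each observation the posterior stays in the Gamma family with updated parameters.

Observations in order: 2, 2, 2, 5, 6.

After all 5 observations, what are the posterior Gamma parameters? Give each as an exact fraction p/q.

alpha=24, beta=12

obs 1: x=2 → posterior Gamma(9, 8)
obs 2: x=2 → posterior Gamma(11, 9)
obs 3: x=2 → posterior Gamma(13, 10)
obs 4: x=5 → posterior Gamma(18, 11)
obs 5: x=6 → posterior Gamma(24, 12)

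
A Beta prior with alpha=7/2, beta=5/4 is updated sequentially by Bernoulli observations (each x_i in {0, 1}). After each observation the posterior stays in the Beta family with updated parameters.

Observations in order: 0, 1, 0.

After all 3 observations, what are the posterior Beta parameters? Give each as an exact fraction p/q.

alpha=9/2, beta=13/4

obs 1: x=0 → posterior Beta(7/2, 9/4)
obs 2: x=1 → posterior Beta(9/2, 9/4)
obs 3: x=0 → posterior Beta(9/2, 13/4)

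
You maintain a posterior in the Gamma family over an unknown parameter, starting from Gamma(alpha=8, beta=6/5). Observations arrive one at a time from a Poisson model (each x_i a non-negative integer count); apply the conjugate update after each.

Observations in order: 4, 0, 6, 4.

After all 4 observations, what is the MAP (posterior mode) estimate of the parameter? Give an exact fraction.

obs 1: x=4 → posterior Gamma(12, 11/5)
obs 2: x=0 → posterior Gamma(12, 16/5)
obs 3: x=6 → posterior Gamma(18, 21/5)
obs 4: x=4 → posterior Gamma(22, 26/5)

105/26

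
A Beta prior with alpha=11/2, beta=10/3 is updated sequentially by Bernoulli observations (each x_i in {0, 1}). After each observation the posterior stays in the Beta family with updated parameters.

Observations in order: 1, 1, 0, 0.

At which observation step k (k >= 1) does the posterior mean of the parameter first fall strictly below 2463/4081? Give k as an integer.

k = 4

obs 1: x=1 → posterior Beta(13/2, 10/3)
obs 2: x=1 → posterior Beta(15/2, 10/3)
obs 3: x=0 → posterior Beta(15/2, 13/3)
obs 4: x=0 → posterior Beta(15/2, 16/3)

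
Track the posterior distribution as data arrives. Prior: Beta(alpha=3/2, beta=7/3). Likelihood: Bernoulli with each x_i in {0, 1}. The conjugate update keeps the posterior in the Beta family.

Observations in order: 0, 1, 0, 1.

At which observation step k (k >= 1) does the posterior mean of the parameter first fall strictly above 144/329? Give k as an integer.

obs 1: x=0 → posterior Beta(3/2, 10/3)
obs 2: x=1 → posterior Beta(5/2, 10/3)
obs 3: x=0 → posterior Beta(5/2, 13/3)
obs 4: x=1 → posterior Beta(7/2, 13/3)

k = 4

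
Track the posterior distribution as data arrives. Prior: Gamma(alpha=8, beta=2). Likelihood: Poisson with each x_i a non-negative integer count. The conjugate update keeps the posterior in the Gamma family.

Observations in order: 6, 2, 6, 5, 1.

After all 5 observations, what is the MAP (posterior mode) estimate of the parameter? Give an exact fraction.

27/7

obs 1: x=6 → posterior Gamma(14, 3)
obs 2: x=2 → posterior Gamma(16, 4)
obs 3: x=6 → posterior Gamma(22, 5)
obs 4: x=5 → posterior Gamma(27, 6)
obs 5: x=1 → posterior Gamma(28, 7)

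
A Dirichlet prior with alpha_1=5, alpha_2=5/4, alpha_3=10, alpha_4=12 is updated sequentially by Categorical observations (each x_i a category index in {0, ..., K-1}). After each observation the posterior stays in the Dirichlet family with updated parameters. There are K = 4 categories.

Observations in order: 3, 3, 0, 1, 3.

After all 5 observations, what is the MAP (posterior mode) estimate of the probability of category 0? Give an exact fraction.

obs 1: x=3 → posterior Dirichlet(5, 5/4, 10, 13)
obs 2: x=3 → posterior Dirichlet(5, 5/4, 10, 14)
obs 3: x=0 → posterior Dirichlet(6, 5/4, 10, 14)
obs 4: x=1 → posterior Dirichlet(6, 9/4, 10, 14)
obs 5: x=3 → posterior Dirichlet(6, 9/4, 10, 15)

20/117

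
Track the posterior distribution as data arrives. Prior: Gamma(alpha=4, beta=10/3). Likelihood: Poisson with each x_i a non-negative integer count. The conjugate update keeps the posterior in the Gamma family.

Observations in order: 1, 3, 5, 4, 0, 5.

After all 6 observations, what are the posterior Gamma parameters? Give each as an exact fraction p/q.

alpha=22, beta=28/3

obs 1: x=1 → posterior Gamma(5, 13/3)
obs 2: x=3 → posterior Gamma(8, 16/3)
obs 3: x=5 → posterior Gamma(13, 19/3)
obs 4: x=4 → posterior Gamma(17, 22/3)
obs 5: x=0 → posterior Gamma(17, 25/3)
obs 6: x=5 → posterior Gamma(22, 28/3)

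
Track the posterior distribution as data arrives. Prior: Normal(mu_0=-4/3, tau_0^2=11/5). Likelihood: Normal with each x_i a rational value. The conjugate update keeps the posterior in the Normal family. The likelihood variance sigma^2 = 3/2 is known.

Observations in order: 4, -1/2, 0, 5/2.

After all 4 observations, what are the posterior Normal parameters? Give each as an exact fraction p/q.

obs 1: x=4 → posterior Normal(68/37, 33/37)
obs 2: x=-1/2 → posterior Normal(57/59, 33/59)
obs 3: x=0 → posterior Normal(19/27, 11/27)
obs 4: x=5/2 → posterior Normal(112/103, 33/103)

mu_0=112/103, tau_0^2=33/103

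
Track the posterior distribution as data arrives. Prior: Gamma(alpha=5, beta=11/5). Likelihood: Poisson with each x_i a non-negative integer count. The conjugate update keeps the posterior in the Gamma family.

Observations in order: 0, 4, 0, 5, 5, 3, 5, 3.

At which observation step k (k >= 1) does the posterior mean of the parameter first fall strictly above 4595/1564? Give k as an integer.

obs 1: x=0 → posterior Gamma(5, 16/5)
obs 2: x=4 → posterior Gamma(9, 21/5)
obs 3: x=0 → posterior Gamma(9, 26/5)
obs 4: x=5 → posterior Gamma(14, 31/5)
obs 5: x=5 → posterior Gamma(19, 36/5)
obs 6: x=3 → posterior Gamma(22, 41/5)
obs 7: x=5 → posterior Gamma(27, 46/5)
obs 8: x=3 → posterior Gamma(30, 51/5)

k = 8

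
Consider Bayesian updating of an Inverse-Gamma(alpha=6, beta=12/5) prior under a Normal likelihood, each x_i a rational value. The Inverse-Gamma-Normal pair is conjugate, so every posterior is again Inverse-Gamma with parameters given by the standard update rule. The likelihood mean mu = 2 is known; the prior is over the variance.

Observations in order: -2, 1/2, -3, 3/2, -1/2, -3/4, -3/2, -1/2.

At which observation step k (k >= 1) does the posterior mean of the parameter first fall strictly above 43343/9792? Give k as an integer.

k = 8

obs 1: x=-2 → posterior Inverse-Gamma(13/2, 52/5)
obs 2: x=1/2 → posterior Inverse-Gamma(7, 461/40)
obs 3: x=-3 → posterior Inverse-Gamma(15/2, 961/40)
obs 4: x=3/2 → posterior Inverse-Gamma(8, 483/20)
obs 5: x=-1/2 → posterior Inverse-Gamma(17/2, 1091/40)
obs 6: x=-3/4 → posterior Inverse-Gamma(9, 4969/160)
obs 7: x=-3/2 → posterior Inverse-Gamma(19/2, 5949/160)
obs 8: x=-1/2 → posterior Inverse-Gamma(10, 6449/160)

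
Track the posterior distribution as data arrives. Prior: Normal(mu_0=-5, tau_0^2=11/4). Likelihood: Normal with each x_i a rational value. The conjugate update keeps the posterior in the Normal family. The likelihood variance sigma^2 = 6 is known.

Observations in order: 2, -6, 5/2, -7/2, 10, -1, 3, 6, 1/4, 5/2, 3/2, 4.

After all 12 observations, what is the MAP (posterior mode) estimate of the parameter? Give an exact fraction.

35/48

obs 1: x=2 → posterior Normal(-14/5, 66/35)
obs 2: x=-6 → posterior Normal(-82/23, 33/23)
obs 3: x=5/2 → posterior Normal(-91/38, 22/19)
obs 4: x=-7/2 → posterior Normal(-175/68, 33/34)
obs 5: x=10 → posterior Normal(-65/79, 66/79)
obs 6: x=-1 → posterior Normal(-38/45, 11/15)
obs 7: x=3 → posterior Normal(-43/101, 66/101)
obs 8: x=6 → posterior Normal(23/112, 33/56)
obs 9: x=1/4 → posterior Normal(103/492, 22/41)
obs 10: x=5/2 → posterior Normal(213/536, 33/67)
obs 11: x=3/2 → posterior Normal(279/580, 66/145)
obs 12: x=4 → posterior Normal(35/48, 11/26)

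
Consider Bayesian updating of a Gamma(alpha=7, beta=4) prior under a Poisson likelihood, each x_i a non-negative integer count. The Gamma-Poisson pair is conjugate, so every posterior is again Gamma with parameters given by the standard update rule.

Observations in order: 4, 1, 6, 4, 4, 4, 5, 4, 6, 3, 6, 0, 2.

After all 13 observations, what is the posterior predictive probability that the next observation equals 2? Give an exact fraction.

obs 1: x=4 → posterior Gamma(11, 5)
obs 2: x=1 → posterior Gamma(12, 6)
obs 3: x=6 → posterior Gamma(18, 7)
obs 4: x=4 → posterior Gamma(22, 8)
obs 5: x=4 → posterior Gamma(26, 9)
obs 6: x=4 → posterior Gamma(30, 10)
obs 7: x=5 → posterior Gamma(35, 11)
obs 8: x=4 → posterior Gamma(39, 12)
obs 9: x=6 → posterior Gamma(45, 13)
obs 10: x=3 → posterior Gamma(48, 14)
obs 11: x=6 → posterior Gamma(54, 15)
obs 12: x=0 → posterior Gamma(54, 16)
obs 13: x=2 → posterior Gamma(56, 17)

106903331136043278123846725341265600789761991549257494631938890160301573/532873410177815681264925254439283774417513379103829462733784006317309952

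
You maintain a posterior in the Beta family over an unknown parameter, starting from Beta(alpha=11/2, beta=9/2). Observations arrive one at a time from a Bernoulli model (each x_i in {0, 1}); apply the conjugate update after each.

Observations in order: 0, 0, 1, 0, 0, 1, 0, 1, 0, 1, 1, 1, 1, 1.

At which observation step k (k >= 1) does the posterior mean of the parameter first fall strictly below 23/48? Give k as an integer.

obs 1: x=0 → posterior Beta(11/2, 11/2)
obs 2: x=0 → posterior Beta(11/2, 13/2)
obs 3: x=1 → posterior Beta(13/2, 13/2)
obs 4: x=0 → posterior Beta(13/2, 15/2)
obs 5: x=0 → posterior Beta(13/2, 17/2)
obs 6: x=1 → posterior Beta(15/2, 17/2)
obs 7: x=0 → posterior Beta(15/2, 19/2)
obs 8: x=1 → posterior Beta(17/2, 19/2)
obs 9: x=0 → posterior Beta(17/2, 21/2)
obs 10: x=1 → posterior Beta(19/2, 21/2)
obs 11: x=1 → posterior Beta(21/2, 21/2)
obs 12: x=1 → posterior Beta(23/2, 21/2)
obs 13: x=1 → posterior Beta(25/2, 21/2)
obs 14: x=1 → posterior Beta(27/2, 21/2)

k = 2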